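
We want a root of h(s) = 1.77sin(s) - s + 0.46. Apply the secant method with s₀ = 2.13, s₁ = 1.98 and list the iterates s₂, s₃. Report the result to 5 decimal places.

2.03697, 2.03935

h(2.13) = -0.1696102, h(1.98) = 0.1038652
s₂ = 1.9800000 − 0.1038652·(1.9800000 − 2.1300000) / (0.1038652 − (-0.1696102)) = 1.9800000 − (-0.0155798)/(0.2734754) = 2.0369696
h(2.0369696) = 0.0041623
s₃ = 2.0369696 − 0.0041623·(2.0369696 − 1.9800000) / (0.0041623 − 0.1038652) = 2.0369696 − (0.0002371)/(-0.0997029) = 2.0393479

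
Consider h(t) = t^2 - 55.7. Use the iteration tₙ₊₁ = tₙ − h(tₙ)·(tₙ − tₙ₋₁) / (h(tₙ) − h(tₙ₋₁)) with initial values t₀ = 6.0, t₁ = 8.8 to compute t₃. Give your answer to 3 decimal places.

h(6.0) = -19.70000, h(8.8) = 21.74000
t₂ = 8.80000 − 21.74000·(8.80000 − 6.00000) / (21.74000 − (-19.70000)) = 8.80000 − (60.87200)/(41.44000) = 7.33108
h(7.33108) = -1.95525
t₃ = 7.33108 − (-1.95525)·(7.33108 − 8.80000) / (-1.95525 − 21.74000) = 7.33108 − (2.87210)/(-23.69525) = 7.45229

7.452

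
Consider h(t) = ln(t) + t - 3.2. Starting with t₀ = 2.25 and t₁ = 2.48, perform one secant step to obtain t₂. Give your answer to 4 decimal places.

2.3477

h(2.25) = -0.139070, h(2.48) = 0.188259
t₂ = 2.480000 − 0.188259·(2.480000 − 2.250000) / (0.188259 − (-0.139070)) = 2.480000 − (0.043299)/(0.327328) = 2.347719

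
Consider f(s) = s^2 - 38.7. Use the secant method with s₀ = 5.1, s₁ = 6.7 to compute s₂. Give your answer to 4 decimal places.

6.1754

f(5.1) = -12.690000, f(6.7) = 6.190000
s₂ = 6.700000 − 6.190000·(6.700000 − 5.100000) / (6.190000 − (-12.690000)) = 6.700000 − (9.904000)/(18.880000) = 6.175424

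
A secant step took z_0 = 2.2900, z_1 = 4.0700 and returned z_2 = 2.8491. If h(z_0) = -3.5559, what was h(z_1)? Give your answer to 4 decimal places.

7.7650

The secant line through (2.2900, -3.5559) and (4.0700, h(z_1)) crosses zero at z_2 = 2.8491.
So (2.2900, -3.5559), (4.0700, h(z_1)), (2.8491, 0) are collinear:
h(z_1) = -3.5559 · (4.0700 − 2.8491) / (2.2900 − 2.8491) = -3.5559 · (1.220900)/(-0.559100) = 7.764976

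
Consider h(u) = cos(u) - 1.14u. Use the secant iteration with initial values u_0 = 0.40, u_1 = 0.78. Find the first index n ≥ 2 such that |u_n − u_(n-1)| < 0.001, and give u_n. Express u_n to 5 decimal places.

h(0.40) = 0.4650610, h(0.78) = -0.1782865
u_2 = 0.7800000 − (-0.1782865)·(0.3800000)/(-0.6433475) = 0.6746932;  |Δ| = 0.1053068
h(0.6746932) = 0.0117484
u_3 = 0.6746932 − 0.0117484·(-0.1053068)/(0.1900348) = 0.6812035;  |Δ| = 0.0065103
h(0.6812035) = 0.0002434
u_4 = 0.6812035 − 0.0002434·(0.0065103)/(-0.0115050) = 0.6813412;  |Δ| = 0.0001377
|u_4 − u_3| = 0.0001377 < 0.001

n = 4, u_n = 0.68134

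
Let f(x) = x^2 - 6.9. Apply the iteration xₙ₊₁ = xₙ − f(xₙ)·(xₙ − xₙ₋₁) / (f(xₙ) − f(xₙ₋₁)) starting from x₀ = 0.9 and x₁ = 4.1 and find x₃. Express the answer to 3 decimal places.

2.506

f(0.9) = -6.09000, f(4.1) = 9.91000
x₂ = 4.10000 − 9.91000·(4.10000 − 0.90000) / (9.91000 − (-6.09000)) = 4.10000 − (31.71200)/(16.00000) = 2.11800
f(2.11800) = -2.41408
x₃ = 2.11800 − (-2.41408)·(2.11800 − 4.10000) / (-2.41408 − 9.91000) = 2.11800 − (4.78470)/(-12.32408) = 2.50624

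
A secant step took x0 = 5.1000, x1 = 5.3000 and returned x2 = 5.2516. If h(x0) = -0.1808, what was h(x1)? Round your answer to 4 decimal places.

0.0577

The secant line through (5.1000, -0.1808) and (5.3000, h(x1)) crosses zero at x2 = 5.2516.
So (5.1000, -0.1808), (5.3000, h(x1)), (5.2516, 0) are collinear:
h(x1) = -0.1808 · (5.3000 − 5.2516) / (5.1000 − 5.2516) = -0.1808 · (0.048400)/(-0.151600) = 0.057722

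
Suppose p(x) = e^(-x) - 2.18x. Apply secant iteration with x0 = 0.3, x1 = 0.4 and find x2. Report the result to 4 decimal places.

0.3301

p(0.3) = 0.086818, p(0.4) = -0.201680
x2 = 0.400000 − (-0.201680)·(0.400000 − 0.300000) / (-0.201680 − 0.086818) = 0.400000 − (-0.020168)/(-0.288498) = 0.330093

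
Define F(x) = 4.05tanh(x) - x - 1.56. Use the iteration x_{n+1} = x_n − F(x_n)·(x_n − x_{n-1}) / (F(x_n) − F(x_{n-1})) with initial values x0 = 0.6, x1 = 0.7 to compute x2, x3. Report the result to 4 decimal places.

F(0.6) = 0.015051, F(0.7) = 0.187689
x2 = 0.700000 − 0.187689·(0.700000 − 0.600000) / (0.187689 − 0.015051) = 0.700000 − (0.018769)/(0.172639) = 0.591282
F(0.591282) = -0.001473
x3 = 0.591282 − (-0.001473)·(0.591282 − 0.700000) / (-0.001473 − 0.187689) = 0.591282 − (0.000160)/(-0.189163) = 0.592129

0.5913, 0.5921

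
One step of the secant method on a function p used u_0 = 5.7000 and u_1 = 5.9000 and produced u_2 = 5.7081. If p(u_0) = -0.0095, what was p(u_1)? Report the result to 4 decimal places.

0.2251

The secant line through (5.7000, -0.0095) and (5.9000, p(u_1)) crosses zero at u_2 = 5.7081.
So (5.7000, -0.0095), (5.9000, p(u_1)), (5.7081, 0) are collinear:
p(u_1) = -0.0095 · (5.9000 − 5.7081) / (5.7000 − 5.7081) = -0.0095 · (0.191900)/(-0.008100) = 0.225068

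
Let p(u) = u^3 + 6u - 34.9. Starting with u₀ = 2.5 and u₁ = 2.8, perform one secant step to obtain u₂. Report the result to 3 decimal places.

p(2.5) = -4.27500, p(2.8) = 3.85200
u₂ = 2.80000 − 3.85200·(2.80000 − 2.50000) / (3.85200 − (-4.27500)) = 2.80000 − (1.15560)/(8.12700) = 2.65781

2.658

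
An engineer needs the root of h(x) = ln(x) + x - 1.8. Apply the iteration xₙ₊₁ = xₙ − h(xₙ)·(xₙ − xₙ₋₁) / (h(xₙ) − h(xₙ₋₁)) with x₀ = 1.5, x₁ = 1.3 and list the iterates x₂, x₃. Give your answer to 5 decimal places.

h(1.5) = 0.1054651, h(1.3) = -0.2376357
x₂ = 1.3000000 − (-0.2376357)·(1.3000000 − 1.5000000) / (-0.2376357 − 0.1054651) = 1.3000000 − (0.0475271)/(-0.3431008) = 1.4385224
h(1.4385224) = 0.0021388
x₃ = 1.4385224 − 0.0021388·(1.4385224 − 1.3000000) / (0.0021388 − (-0.2376357)) = 1.4385224 − (0.0002963)/(0.2397746) = 1.4372867

1.43852, 1.43729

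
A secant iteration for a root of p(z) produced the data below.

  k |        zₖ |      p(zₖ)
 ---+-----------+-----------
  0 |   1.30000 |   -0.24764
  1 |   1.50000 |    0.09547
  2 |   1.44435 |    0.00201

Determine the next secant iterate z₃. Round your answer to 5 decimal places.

z₃ = 1.44435 − 0.00201·(1.44435 − 1.50000) / (0.00201 − 0.09547)
   = 1.44435 − (-0.0001119)/(-0.0934600) = 1.4431532

1.44315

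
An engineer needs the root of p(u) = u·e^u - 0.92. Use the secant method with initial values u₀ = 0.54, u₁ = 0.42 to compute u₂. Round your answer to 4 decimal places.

p(0.54) = 0.006644, p(0.42) = -0.280776
u₂ = 0.420000 − (-0.280776)·(0.420000 − 0.540000) / (-0.280776 − 0.006644) = 0.420000 − (0.033693)/(-0.287420) = 0.537226

0.5372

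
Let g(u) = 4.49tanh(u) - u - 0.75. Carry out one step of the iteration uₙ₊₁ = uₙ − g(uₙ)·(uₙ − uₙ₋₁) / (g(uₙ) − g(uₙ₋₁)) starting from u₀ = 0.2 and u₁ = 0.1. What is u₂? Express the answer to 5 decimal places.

g(0.2) = -0.0637848, g(0.1) = -0.4024907
u₂ = 0.1000000 − (-0.4024907)·(0.1000000 − 0.2000000) / (-0.4024907 − (-0.0637848)) = 0.1000000 − (0.0402491)/(-0.3387059) = 0.2188319

0.21883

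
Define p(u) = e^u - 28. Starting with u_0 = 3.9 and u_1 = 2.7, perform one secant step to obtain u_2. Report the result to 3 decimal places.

p(3.9) = 21.40245, p(2.7) = -13.12027
u_2 = 2.70000 − (-13.12027)·(2.70000 − 3.90000) / (-13.12027 − 21.40245) = 2.70000 − (15.74432)/(-34.52272) = 3.15606

3.156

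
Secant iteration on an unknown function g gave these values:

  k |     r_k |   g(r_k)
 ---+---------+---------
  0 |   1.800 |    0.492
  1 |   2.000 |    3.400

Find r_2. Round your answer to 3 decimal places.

r_2 = 2.000 − 3.400·(2.000 − 1.800) / (3.400 − 0.492)
   = 2.000 − (0.68000)/(2.90800) = 1.76616

1.766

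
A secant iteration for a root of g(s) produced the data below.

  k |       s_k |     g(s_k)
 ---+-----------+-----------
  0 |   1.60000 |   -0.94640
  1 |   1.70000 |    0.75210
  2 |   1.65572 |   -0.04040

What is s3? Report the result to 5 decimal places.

1.65798

s3 = 1.65572 − (-0.04040)·(1.65572 − 1.70000) / (-0.04040 − 0.75210)
   = 1.65572 − (0.0017889)/(-0.7925000) = 1.6579773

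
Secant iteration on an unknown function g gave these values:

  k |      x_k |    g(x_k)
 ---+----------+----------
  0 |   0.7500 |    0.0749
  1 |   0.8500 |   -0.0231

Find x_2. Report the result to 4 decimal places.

x_2 = 0.8500 − (-0.0231)·(0.8500 − 0.7500) / (-0.0231 − 0.0749)
   = 0.8500 − (-0.002310)/(-0.098000) = 0.826429

0.8264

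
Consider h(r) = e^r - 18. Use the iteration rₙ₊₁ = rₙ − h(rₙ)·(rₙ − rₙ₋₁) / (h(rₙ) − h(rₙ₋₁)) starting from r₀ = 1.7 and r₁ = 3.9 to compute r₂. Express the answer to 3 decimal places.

2.327

h(1.7) = -12.52605, h(3.9) = 31.40245
r₂ = 3.90000 − 31.40245·(3.90000 − 1.70000) / (31.40245 − (-12.52605)) = 3.90000 − (69.08539)/(43.92850) = 2.32732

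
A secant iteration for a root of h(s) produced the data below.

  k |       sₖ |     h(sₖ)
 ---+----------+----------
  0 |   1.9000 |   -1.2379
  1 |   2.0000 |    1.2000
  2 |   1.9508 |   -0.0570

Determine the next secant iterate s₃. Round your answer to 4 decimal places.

s₃ = 1.9508 − (-0.0570)·(1.9508 − 2.0000) / (-0.0570 − 1.2000)
   = 1.9508 − (0.002804)/(-1.257000) = 1.953031

1.9530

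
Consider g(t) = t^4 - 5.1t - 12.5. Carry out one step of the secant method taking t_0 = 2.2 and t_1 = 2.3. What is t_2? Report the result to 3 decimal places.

g(2.2) = -0.29440, g(2.3) = 3.75410
t_2 = 2.30000 − 3.75410·(2.30000 − 2.20000) / (3.75410 − (-0.29440)) = 2.30000 − (0.37541)/(4.04850) = 2.20727

2.207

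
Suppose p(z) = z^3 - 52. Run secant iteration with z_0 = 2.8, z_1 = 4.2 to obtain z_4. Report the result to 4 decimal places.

3.7330

p(2.8) = -30.048000, p(4.2) = 22.088000
z_2 = 4.200000 − 22.088000·(4.200000 − 2.800000) / (22.088000 − (-30.048000)) = 4.200000 − (30.923200)/(52.136000) = 3.606874
p(3.606874) = -5.076215
z_3 = 3.606874 − (-5.076215)·(3.606874 − 4.200000) / (-5.076215 − 22.088000) = 3.606874 − (3.010834)/(-27.164215) = 3.717713
p(3.717713) = -0.616057
z_4 = 3.717713 − (-0.616057)·(3.717713 − 3.606874) / (-0.616057 − (-5.076215)) = 3.717713 − (-0.068283)/(4.460158) = 3.733022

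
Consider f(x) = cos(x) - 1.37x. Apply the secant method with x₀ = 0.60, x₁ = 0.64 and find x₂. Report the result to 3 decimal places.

f(0.60) = 0.00334, f(0.64) = -0.07470
x₂ = 0.64000 − (-0.07470)·(0.64000 − 0.60000) / (-0.07470 − 0.00334) = 0.64000 − (-0.00299)/(-0.07804) = 0.60171

0.602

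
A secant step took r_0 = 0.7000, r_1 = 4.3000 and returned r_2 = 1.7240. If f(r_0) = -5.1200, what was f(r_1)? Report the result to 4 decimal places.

The secant line through (0.7000, -5.1200) and (4.3000, f(r_1)) crosses zero at r_2 = 1.7240.
So (0.7000, -5.1200), (4.3000, f(r_1)), (1.7240, 0) are collinear:
f(r_1) = -5.1200 · (4.3000 − 1.7240) / (0.7000 − 1.7240) = -5.1200 · (2.576000)/(-1.024000) = 12.880000

12.8800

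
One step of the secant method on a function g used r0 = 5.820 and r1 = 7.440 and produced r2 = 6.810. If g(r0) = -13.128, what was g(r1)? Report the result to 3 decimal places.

8.354

The secant line through (5.820, -13.128) and (7.440, g(r1)) crosses zero at r2 = 6.810.
So (5.820, -13.128), (7.440, g(r1)), (6.810, 0) are collinear:
g(r1) = -13.128 · (7.440 − 6.810) / (5.820 − 6.810) = -13.128 · (0.63000)/(-0.99000) = 8.35418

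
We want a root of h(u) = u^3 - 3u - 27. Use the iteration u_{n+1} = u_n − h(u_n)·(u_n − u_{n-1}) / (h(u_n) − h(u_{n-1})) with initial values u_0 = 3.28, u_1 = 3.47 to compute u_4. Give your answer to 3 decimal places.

h(3.28) = -1.55245, h(3.47) = 4.37192
u_2 = 3.47000 − 4.37192·(3.47000 − 3.28000) / (4.37192 − (-1.55245)) = 3.47000 − (0.83067)/(5.92437) = 3.32979
h(3.32979) = -0.07037
u_3 = 3.32979 − (-0.07037)·(3.32979 − 3.47000) / (-0.07037 − 4.37192) = 3.32979 − (0.00987)/(-4.44229) = 3.33201
h(3.33201) = -0.00311
u_4 = 3.33201 − (-0.00311)·(3.33201 − 3.32979) / (-0.00311 − (-0.07037)) = 3.33201 − (-0.00001)/(0.06726) = 3.33211

3.332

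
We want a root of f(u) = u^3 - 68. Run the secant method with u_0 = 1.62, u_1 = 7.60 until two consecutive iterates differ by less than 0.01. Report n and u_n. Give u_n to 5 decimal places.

f(1.62) = -63.7484720, f(7.60) = 370.9760000
u_2 = 7.6000000 − 370.9760000·(5.9800000)/(434.7244720) = 2.4969137;  |Δ| = 5.1030863
f(2.4969137) = -52.4327960
u_3 = 2.4969137 − (-52.4327960)·(-5.1030863)/(-423.4087960) = 3.1288540;  |Δ| = 0.6319403
f(3.1288540) = -37.3693713
u_4 = 3.1288540 − (-37.3693713)·(0.6319403)/(15.0634247) = 4.6965727;  |Δ| = 1.5677186
f(4.6965727) = 35.5960369
u_5 = 4.6965727 − 35.5960369·(1.5677186)/(72.9654082) = 3.9317641;  |Δ| = 0.7648086
f(3.9317641) = -7.2197676
u_6 = 3.9317641 − (-7.2197676)·(-0.7648086)/(-42.8158045) = 4.0607291;  |Δ| = 0.1289650
f(4.0607291) = -1.0405233
u_7 = 4.0607291 − (-1.0405233)·(0.1289650)/(6.1792443) = 4.0824455;  |Δ| = 0.0217164
f(4.0824455) = 0.0395124
u_8 = 4.0824455 − 0.0395124·(0.0217164)/(1.0800357) = 4.0816510;  |Δ| = 0.0007945
|u_8 − u_7| = 0.0007945 < 0.01

n = 8, u_n = 4.08165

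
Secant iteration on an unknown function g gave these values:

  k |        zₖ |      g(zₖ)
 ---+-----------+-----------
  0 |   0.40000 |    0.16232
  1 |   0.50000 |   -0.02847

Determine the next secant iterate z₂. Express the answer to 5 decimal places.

z₂ = 0.50000 − (-0.02847)·(0.50000 − 0.40000) / (-0.02847 − 0.16232)
   = 0.50000 − (-0.0028470)/(-0.1907900) = 0.4850778

0.48508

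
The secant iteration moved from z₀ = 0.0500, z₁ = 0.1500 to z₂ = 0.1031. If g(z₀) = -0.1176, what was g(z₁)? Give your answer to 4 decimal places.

0.1039

The secant line through (0.0500, -0.1176) and (0.1500, g(z₁)) crosses zero at z₂ = 0.1031.
So (0.0500, -0.1176), (0.1500, g(z₁)), (0.1031, 0) are collinear:
g(z₁) = -0.1176 · (0.1500 − 0.1031) / (0.0500 − 0.1031) = -0.1176 · (0.046900)/(-0.053100) = 0.103869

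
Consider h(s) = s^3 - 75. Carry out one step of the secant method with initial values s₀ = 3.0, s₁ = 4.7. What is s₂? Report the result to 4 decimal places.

4.0622

h(3.0) = -48.000000, h(4.7) = 28.823000
s₂ = 4.700000 − 28.823000·(4.700000 − 3.000000) / (28.823000 − (-48.000000)) = 4.700000 − (48.999100)/(76.823000) = 4.062182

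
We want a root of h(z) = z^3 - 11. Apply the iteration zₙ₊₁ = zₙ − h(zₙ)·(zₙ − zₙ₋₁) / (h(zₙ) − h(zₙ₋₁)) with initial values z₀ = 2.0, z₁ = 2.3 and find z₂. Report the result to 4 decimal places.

h(2.0) = -3.000000, h(2.3) = 1.167000
z₂ = 2.300000 − 1.167000·(2.300000 − 2.000000) / (1.167000 − (-3.000000)) = 2.300000 − (0.350100)/(4.167000) = 2.215983

2.2160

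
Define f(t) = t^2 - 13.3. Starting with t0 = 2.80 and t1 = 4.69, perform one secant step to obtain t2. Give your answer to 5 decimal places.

f(2.80) = -5.4600000, f(4.69) = 8.6961000
t2 = 4.6900000 − 8.6961000·(4.6900000 − 2.8000000) / (8.6961000 − (-5.4600000)) = 4.6900000 − (16.4356290)/(14.1561000) = 3.5289720

3.52897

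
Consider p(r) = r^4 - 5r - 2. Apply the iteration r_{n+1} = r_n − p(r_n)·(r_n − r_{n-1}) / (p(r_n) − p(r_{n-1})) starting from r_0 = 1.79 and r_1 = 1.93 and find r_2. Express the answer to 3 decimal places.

p(1.79) = -0.68374, p(1.93) = 2.22488
r_2 = 1.93000 − 2.22488·(1.93000 − 1.79000) / (2.22488 − (-0.68374)) = 1.93000 − (0.31148)/(2.90862) = 1.82291

1.823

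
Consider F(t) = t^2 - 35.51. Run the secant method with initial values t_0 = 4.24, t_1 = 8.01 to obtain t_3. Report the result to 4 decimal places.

5.9159

F(4.24) = -17.532400, F(8.01) = 28.650100
t_2 = 8.010000 − 28.650100·(8.010000 − 4.240000) / (28.650100 − (-17.532400)) = 8.010000 − (108.010877)/(46.182500) = 5.671216
F(5.671216) = -3.347305
t_3 = 5.671216 − (-3.347305)·(5.671216 − 8.010000) / (-3.347305 − 28.650100) = 5.671216 − (7.828623)/(-31.997405) = 5.915881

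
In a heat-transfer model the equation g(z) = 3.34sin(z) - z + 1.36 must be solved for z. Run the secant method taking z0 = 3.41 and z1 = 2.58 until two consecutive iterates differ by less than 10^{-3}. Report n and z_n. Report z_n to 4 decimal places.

n = 4, z_n = 2.7217

g(3.41) = -2.935755, g(2.58) = 0.558667
z2 = 2.580000 − 0.558667·(-0.830000)/(3.494422) = 2.712695;  |Δ| = 0.132695
g(2.712695) = 0.036305
z3 = 2.712695 − 0.036305·(0.132695)/(-0.522362) = 2.721918;  |Δ| = 0.009222
g(2.721918) = -0.000989
z4 = 2.721918 − (-0.000989)·(0.009222)/(-0.037294) = 2.721673;  |Δ| = 0.000245
|z4 − z3| = 0.000245 < 10^{-3}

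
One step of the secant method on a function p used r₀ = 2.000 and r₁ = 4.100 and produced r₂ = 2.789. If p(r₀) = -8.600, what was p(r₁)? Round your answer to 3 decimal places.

The secant line through (2.000, -8.600) and (4.100, p(r₁)) crosses zero at r₂ = 2.789.
So (2.000, -8.600), (4.100, p(r₁)), (2.789, 0) are collinear:
p(r₁) = -8.600 · (4.100 − 2.789) / (2.000 − 2.789) = -8.600 · (1.31100)/(-0.78900) = 14.28973

14.290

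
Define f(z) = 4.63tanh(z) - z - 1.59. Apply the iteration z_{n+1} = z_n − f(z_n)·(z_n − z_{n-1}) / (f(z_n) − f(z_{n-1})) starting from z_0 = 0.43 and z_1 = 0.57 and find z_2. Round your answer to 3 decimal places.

0.484

f(0.43) = -0.14336, f(0.57) = 0.22611
z_2 = 0.57000 − 0.22611·(0.57000 − 0.43000) / (0.22611 − (-0.14336)) = 0.57000 − (0.03166)/(0.36948) = 0.48432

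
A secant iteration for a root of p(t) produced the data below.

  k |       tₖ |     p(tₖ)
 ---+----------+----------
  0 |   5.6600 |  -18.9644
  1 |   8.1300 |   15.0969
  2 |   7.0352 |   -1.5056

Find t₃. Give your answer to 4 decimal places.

7.1345

t₃ = 7.0352 − (-1.5056)·(7.0352 − 8.1300) / (-1.5056 − 15.0969)
   = 7.0352 − (1.648331)/(-16.602500) = 7.134482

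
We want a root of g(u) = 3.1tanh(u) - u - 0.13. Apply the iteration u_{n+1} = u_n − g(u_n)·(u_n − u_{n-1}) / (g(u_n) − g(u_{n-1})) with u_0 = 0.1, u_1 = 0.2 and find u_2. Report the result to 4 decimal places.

g(0.1) = 0.078971, g(0.2) = 0.281863
u_2 = 0.200000 − 0.281863·(0.200000 − 0.100000) / (0.281863 − 0.078971) = 0.200000 − (0.028186)/(0.202893) = 0.061078

0.0611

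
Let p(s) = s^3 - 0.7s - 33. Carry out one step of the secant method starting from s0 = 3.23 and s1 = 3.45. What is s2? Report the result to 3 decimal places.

p(3.23) = -1.56273, p(3.45) = 5.64863
s2 = 3.45000 − 5.64863·(3.45000 − 3.23000) / (5.64863 − (-1.56273)) = 3.45000 − (1.24270)/(7.21136) = 3.27767

3.278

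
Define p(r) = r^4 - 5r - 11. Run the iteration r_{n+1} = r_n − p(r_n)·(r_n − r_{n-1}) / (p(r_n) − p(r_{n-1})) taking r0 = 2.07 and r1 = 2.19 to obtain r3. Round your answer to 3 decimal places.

2.161

p(2.07) = -2.98963, p(2.19) = 1.05258
r2 = 2.19000 − 1.05258·(2.19000 − 2.07000) / (1.05258 − (-2.98963)) = 2.19000 − (0.12631)/(4.04221) = 2.15875
p(2.15875) = -0.07618
r3 = 2.15875 − (-0.07618)·(2.15875 − 2.19000) / (-0.07618 − 1.05258) = 2.15875 − (0.00238)/(-1.12876) = 2.16086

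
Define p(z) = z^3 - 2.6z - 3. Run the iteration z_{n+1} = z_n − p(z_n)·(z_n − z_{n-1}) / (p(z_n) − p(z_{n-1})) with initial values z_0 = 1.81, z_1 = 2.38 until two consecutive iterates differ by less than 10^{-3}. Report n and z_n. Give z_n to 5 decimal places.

n = 5, z_n = 2.02099

p(1.81) = -1.7762590, p(2.38) = 4.2932720
z_2 = 2.3800000 − 4.2932720·(0.5700000)/(6.0695310) = 1.9768115;  |Δ| = 0.4031885
p(1.9768115) = -0.4147580
z_3 = 1.9768115 − (-0.4147580)·(-0.4031885)/(-4.7080300) = 2.0123308;  |Δ| = 0.0355192
p(2.0123308) = -0.0831768
z_4 = 2.0123308 − (-0.0831768)·(0.0355192)/(0.3315813) = 2.0212407;  |Δ| = 0.0089100
p(2.0212407) = 0.0023793
z_5 = 2.0212407 − 0.0023793·(0.0089100)/(0.0855560) = 2.0209929;  |Δ| = 0.0002478
|z_5 − z_4| = 0.0002478 < 10^{-3}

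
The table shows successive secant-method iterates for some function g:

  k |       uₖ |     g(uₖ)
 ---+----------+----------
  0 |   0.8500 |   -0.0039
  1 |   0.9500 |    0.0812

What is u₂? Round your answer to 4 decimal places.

u₂ = 0.9500 − 0.0812·(0.9500 − 0.8500) / (0.0812 − (-0.0039))
   = 0.9500 − (0.008120)/(0.085100) = 0.854583

0.8546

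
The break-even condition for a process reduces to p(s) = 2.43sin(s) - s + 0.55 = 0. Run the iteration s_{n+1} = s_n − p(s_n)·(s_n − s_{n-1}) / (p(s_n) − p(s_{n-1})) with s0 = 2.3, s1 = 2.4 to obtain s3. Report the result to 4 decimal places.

2.3235

p(2.3) = 0.062064, p(2.4) = -0.208624
s2 = 2.400000 − (-0.208624)·(2.400000 − 2.300000) / (-0.208624 − 0.062064) = 2.400000 − (-0.020862)/(-0.270688) = 2.322928
p(2.322928) = 0.001541
s3 = 2.322928 − 0.001541·(2.322928 − 2.400000) / (0.001541 − (-0.208624)) = 2.322928 − (-0.000119)/(0.210165) = 2.323493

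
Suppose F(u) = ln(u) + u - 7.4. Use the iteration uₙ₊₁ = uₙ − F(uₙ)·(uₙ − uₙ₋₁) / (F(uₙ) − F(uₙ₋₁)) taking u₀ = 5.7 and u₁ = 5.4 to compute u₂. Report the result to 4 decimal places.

F(5.7) = 0.040466, F(5.4) = -0.313601
u₂ = 5.400000 − (-0.313601)·(5.400000 − 5.700000) / (-0.313601 − 0.040466) = 5.400000 − (0.094080)/(-0.354067) = 5.665713

5.6657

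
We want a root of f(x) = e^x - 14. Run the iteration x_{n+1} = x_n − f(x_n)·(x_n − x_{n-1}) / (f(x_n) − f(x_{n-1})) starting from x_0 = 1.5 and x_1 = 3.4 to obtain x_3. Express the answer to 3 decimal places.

f(1.5) = -9.51831, f(3.4) = 15.96410
x_2 = 3.40000 − 15.96410·(3.40000 − 1.50000) / (15.96410 − (-9.51831)) = 3.40000 − (30.33179)/(25.48241) = 2.20970
f(2.20970) = -4.88705
x_3 = 2.20970 − (-4.88705)·(2.20970 − 3.40000) / (-4.88705 − 15.96410) = 2.20970 − (5.81706)/(-20.85115) = 2.48868

2.489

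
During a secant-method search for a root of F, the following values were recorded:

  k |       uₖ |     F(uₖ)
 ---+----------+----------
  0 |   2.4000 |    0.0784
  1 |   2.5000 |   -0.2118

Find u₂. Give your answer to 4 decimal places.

u₂ = 2.5000 − (-0.2118)·(2.5000 − 2.4000) / (-0.2118 − 0.0784)
   = 2.5000 − (-0.021180)/(-0.290200) = 2.427016

2.4270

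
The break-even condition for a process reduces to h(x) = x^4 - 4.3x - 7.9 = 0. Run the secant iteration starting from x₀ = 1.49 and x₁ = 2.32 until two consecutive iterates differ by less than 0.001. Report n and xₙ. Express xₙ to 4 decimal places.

n = 6, xₙ = 2.0178

h(1.49) = -9.378156, h(2.32) = 11.094230
x₂ = 2.320000 − 11.094230·(0.830000)/(20.472386) = 1.870213;  |Δ| = 0.449787
h(1.870213) = -3.708032
x₃ = 1.870213 − (-3.708032)·(-0.449787)/(-14.802261) = 1.982887;  |Δ| = 0.112674
h(1.982887) = -0.967050
x₄ = 1.982887 − (-0.967050)·(0.112674)/(2.740982) = 2.022639;  |Δ| = 0.039753
h(2.022639) = 0.139501
x₅ = 2.022639 − 0.139501·(0.039753)/(1.106550) = 2.017628;  |Δ| = 0.005012
h(2.017628) = -0.004211
x₆ = 2.017628 − (-0.004211)·(-0.005012)/(-0.143711) = 2.017775;  |Δ| = 0.000147
|x₆ − x₅| = 0.000147 < 0.001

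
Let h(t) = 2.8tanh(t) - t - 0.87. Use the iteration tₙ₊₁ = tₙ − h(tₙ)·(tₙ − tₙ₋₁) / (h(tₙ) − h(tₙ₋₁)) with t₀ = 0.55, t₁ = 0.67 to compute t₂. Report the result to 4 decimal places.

0.5691

h(0.55) = -0.018543, h(0.67) = 0.097944
t₂ = 0.670000 − 0.097944·(0.670000 − 0.550000) / (0.097944 − (-0.018543)) = 0.670000 − (0.011753)/(0.116487) = 0.569103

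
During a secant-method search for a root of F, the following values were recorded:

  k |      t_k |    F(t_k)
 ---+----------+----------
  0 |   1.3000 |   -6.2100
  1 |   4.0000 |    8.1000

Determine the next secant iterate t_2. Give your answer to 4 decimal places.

t_2 = 4.0000 − 8.1000·(4.0000 − 1.3000) / (8.1000 − (-6.2100))
   = 4.0000 − (21.870000)/(14.310000) = 2.471698

2.4717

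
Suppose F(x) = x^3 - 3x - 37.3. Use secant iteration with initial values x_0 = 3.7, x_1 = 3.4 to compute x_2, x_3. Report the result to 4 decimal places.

3.6353, 3.6401

F(3.7) = 2.253000, F(3.4) = -8.196000
x_2 = 3.400000 − (-8.196000)·(3.400000 − 3.700000) / (-8.196000 − 2.253000) = 3.400000 − (2.458800)/(-10.449000) = 3.635314
F(3.635314) = -0.163407
x_3 = 3.635314 − (-0.163407)·(3.635314 − 3.400000) / (-0.163407 − (-8.196000)) = 3.635314 − (-0.038452)/(8.032593) = 3.640101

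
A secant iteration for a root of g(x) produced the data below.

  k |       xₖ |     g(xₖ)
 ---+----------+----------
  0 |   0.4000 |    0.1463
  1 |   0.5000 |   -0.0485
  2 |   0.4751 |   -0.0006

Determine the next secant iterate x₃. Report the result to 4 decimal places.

0.4748

x₃ = 0.4751 − (-0.0006)·(0.4751 − 0.5000) / (-0.0006 − (-0.0485))
   = 0.4751 − (0.000015)/(0.047900) = 0.474788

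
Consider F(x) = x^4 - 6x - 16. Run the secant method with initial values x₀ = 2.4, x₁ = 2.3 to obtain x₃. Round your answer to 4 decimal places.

F(2.4) = 2.777600, F(2.3) = -1.815900
x₂ = 2.300000 − (-1.815900)·(2.300000 − 2.400000) / (-1.815900 − 2.777600) = 2.300000 − (0.181590)/(-4.593500) = 2.339532
F(2.339532) = -0.078978
x₃ = 2.339532 − (-0.078978)·(2.339532 − 2.300000) / (-0.078978 − (-1.815900)) = 2.339532 − (-0.003122)/(1.736922) = 2.341329

2.3413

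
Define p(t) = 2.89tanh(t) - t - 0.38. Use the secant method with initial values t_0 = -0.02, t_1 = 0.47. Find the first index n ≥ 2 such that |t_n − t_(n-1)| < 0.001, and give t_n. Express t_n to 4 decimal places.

n = 5, t_n = 0.2054

p(-0.02) = -0.417792, p(0.47) = 0.416396
t_2 = 0.470000 − 0.416396·(0.490000)/(0.834188) = 0.225410;  |Δ| = 0.244590
p(0.225410) = 0.035212
t_3 = 0.225410 − 0.035212·(-0.244590)/(-0.381184) = 0.202816;  |Δ| = 0.022594
p(0.202816) = -0.004584
t_4 = 0.202816 − (-0.004584)·(-0.022594)/(-0.039796) = 0.205419;  |Δ| = 0.002603
p(0.205419) = 0.000030
t_5 = 0.205419 − 0.000030·(0.002603)/(0.004614) = 0.205402;  |Δ| = 0.000017
|t_5 − t_4| = 0.000017 < 0.001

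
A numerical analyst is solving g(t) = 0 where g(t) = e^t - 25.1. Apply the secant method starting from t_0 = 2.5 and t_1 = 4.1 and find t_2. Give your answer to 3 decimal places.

2.929

g(2.5) = -12.91751, g(4.1) = 35.24029
t_2 = 4.10000 − 35.24029·(4.10000 − 2.50000) / (35.24029 − (-12.91751)) = 4.10000 − (56.38446)/(48.15779) = 2.92917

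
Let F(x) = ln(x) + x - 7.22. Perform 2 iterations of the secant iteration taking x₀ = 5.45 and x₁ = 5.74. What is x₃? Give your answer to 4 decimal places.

F(5.45) = -0.074384, F(5.74) = 0.267459
x₂ = 5.740000 − 0.267459·(5.740000 − 5.450000) / (0.267459 − (-0.074384)) = 5.740000 − (0.077563)/(0.341844) = 5.513103
F(5.513103) = 0.000231
x₃ = 5.513103 − 0.000231·(5.513103 − 5.740000) / (0.000231 − 0.267459) = 5.513103 − (-0.000052)/(-0.267228) = 5.512907

5.5129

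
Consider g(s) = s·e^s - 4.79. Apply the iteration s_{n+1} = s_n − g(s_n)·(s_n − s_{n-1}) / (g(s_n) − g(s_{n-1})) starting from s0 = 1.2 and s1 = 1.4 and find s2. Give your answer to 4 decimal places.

g(1.2) = -0.805860, g(1.4) = 0.887280
s2 = 1.400000 − 0.887280·(1.400000 − 1.200000) / (0.887280 − (-0.805860)) = 1.400000 − (0.177456)/(1.693140) = 1.295191

1.2952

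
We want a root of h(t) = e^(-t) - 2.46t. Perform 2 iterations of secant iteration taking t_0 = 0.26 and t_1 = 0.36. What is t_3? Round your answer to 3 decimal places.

0.301

h(0.26) = 0.13145, h(0.36) = -0.18792
t_2 = 0.36000 − (-0.18792)·(0.36000 − 0.26000) / (-0.18792 − 0.13145) = 0.36000 − (-0.01879)/(-0.31938) = 0.30116
h(0.30116) = -0.00089
t_3 = 0.30116 − (-0.00089)·(0.30116 − 0.36000) / (-0.00089 − (-0.18792)) = 0.30116 − (0.00005)/(0.18703) = 0.30088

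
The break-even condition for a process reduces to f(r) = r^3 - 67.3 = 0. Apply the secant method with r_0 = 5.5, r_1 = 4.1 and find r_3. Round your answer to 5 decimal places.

4.06767

f(5.5) = 99.0750000, f(4.1) = 1.6210000
r_2 = 4.1000000 − 1.6210000·(4.1000000 − 5.5000000) / (1.6210000 − 99.0750000) = 4.1000000 − (-2.2694000)/(-97.4540000) = 4.0767131
f(4.0767131) = 0.4532998
r_3 = 4.0767131 − 0.4532998·(4.0767131 − 4.1000000) / (0.4532998 − 1.6210000) = 4.0767131 − (-0.0105559)/(-1.1677002) = 4.0676732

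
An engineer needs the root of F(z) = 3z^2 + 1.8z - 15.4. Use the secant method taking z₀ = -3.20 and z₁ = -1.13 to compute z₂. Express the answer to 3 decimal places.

F(-3.20) = 9.56000, F(-1.13) = -13.60330
z₂ = -1.13000 − (-13.60330)·(-1.13000 − (-3.20000)) / (-13.60330 − 9.56000) = -1.13000 − (-28.15883)/(-23.16330) = -2.34567

-2.346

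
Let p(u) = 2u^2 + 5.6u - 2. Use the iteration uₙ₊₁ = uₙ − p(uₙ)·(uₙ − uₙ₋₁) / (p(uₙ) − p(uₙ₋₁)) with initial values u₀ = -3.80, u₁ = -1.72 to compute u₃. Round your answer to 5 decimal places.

p(-3.80) = 5.6000000, p(-1.72) = -5.7152000
u₂ = -1.7200000 − (-5.7152000)·(-1.7200000 − (-3.8000000)) / (-5.7152000 − 5.6000000) = -1.7200000 − (-11.8876160)/(-11.3152000) = -2.7705882
p(-2.7705882) = -2.1629758
u₃ = -2.7705882 − (-2.1629758)·(-2.7705882 − (-1.7200000)) / (-2.1629758 − (-5.7152000)) = -2.7705882 − (2.2723969)/(3.5522242) = -3.4102992

-3.41030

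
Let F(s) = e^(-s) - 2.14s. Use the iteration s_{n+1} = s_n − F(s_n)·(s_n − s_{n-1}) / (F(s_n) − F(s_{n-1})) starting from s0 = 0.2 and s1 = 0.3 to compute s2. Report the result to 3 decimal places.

F(0.2) = 0.39073, F(0.3) = 0.09882
s2 = 0.30000 − 0.09882·(0.30000 − 0.20000) / (0.09882 − 0.39073) = 0.30000 − (0.00988)/(-0.29191) = 0.33385

0.334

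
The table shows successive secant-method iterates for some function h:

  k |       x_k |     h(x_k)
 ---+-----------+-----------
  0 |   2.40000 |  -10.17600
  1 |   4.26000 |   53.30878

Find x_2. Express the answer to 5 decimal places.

x_2 = 4.26000 − 53.30878·(4.26000 − 2.40000) / (53.30878 − (-10.17600))
   = 4.26000 − (99.1543308)/(63.4847800) = 2.6981401

2.69814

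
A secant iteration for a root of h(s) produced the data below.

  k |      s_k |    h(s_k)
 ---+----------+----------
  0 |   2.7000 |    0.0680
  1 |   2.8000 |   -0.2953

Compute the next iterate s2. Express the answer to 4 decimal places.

s2 = 2.8000 − (-0.2953)·(2.8000 − 2.7000) / (-0.2953 − 0.0680)
   = 2.8000 − (-0.029530)/(-0.363300) = 2.718717

2.7187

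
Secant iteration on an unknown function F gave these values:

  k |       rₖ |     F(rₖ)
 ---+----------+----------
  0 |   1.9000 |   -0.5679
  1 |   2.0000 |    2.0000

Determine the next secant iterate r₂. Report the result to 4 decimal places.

1.9221

r₂ = 2.0000 − 2.0000·(2.0000 − 1.9000) / (2.0000 − (-0.5679))
   = 2.0000 − (0.200000)/(2.567900) = 1.922115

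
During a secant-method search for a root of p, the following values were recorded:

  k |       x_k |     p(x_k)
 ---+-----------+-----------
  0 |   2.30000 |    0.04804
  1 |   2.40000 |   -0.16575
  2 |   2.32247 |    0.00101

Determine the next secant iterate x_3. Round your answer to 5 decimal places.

2.32294

x_3 = 2.32247 − 0.00101·(2.32247 − 2.40000) / (0.00101 − (-0.16575))
   = 2.32247 − (-0.0000783)/(0.1667600) = 2.3229396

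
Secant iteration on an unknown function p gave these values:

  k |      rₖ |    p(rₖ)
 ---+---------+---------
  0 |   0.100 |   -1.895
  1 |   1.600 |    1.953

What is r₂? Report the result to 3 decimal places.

0.839

r₂ = 1.600 − 1.953·(1.600 − 0.100) / (1.953 − (-1.895))
   = 1.600 − (2.92950)/(3.84800) = 0.83870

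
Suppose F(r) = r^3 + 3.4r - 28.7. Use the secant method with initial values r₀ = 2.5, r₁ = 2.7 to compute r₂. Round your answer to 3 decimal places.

F(2.5) = -4.57500, F(2.7) = 0.16300
r₂ = 2.70000 − 0.16300·(2.70000 − 2.50000) / (0.16300 − (-4.57500)) = 2.70000 − (0.03260)/(4.73800) = 2.69312

2.693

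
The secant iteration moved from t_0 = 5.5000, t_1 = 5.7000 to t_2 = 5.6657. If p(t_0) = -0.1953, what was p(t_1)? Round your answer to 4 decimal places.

0.0404

The secant line through (5.5000, -0.1953) and (5.7000, p(t_1)) crosses zero at t_2 = 5.6657.
So (5.5000, -0.1953), (5.7000, p(t_1)), (5.6657, 0) are collinear:
p(t_1) = -0.1953 · (5.7000 − 5.6657) / (5.5000 − 5.6657) = -0.1953 · (0.034300)/(-0.165700) = 0.040427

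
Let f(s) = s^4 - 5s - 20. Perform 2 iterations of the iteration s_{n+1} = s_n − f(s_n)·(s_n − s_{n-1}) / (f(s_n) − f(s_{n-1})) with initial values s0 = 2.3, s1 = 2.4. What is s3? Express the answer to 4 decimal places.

2.3762

f(2.3) = -3.515900, f(2.4) = 1.177600
s2 = 2.400000 − 1.177600·(2.400000 − 2.300000) / (1.177600 − (-3.515900)) = 2.400000 − (0.117760)/(4.693500) = 2.374910
f(2.374910) = -0.062723
s3 = 2.374910 − (-0.062723)·(2.374910 − 2.400000) / (-0.062723 − 1.177600) = 2.374910 − (0.001574)/(-1.240323) = 2.376179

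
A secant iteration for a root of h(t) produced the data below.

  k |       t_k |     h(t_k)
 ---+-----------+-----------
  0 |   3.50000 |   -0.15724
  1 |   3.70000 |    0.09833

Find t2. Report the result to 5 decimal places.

3.62305

t2 = 3.70000 − 0.09833·(3.70000 − 3.50000) / (0.09833 − (-0.15724))
   = 3.70000 − (0.0196660)/(0.2555700) = 3.6230504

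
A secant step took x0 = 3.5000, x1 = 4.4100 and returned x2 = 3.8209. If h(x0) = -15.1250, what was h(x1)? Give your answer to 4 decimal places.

27.7661

The secant line through (3.5000, -15.1250) and (4.4100, h(x1)) crosses zero at x2 = 3.8209.
So (3.5000, -15.1250), (4.4100, h(x1)), (3.8209, 0) are collinear:
h(x1) = -15.1250 · (4.4100 − 3.8209) / (3.5000 − 3.8209) = -15.1250 · (0.589100)/(-0.320900) = 27.766088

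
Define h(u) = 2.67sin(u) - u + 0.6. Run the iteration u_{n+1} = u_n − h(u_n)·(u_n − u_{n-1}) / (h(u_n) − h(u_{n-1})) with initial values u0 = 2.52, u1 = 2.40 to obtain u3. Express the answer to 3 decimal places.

2.401

h(2.52) = -0.36518, h(2.40) = 0.00349
u2 = 2.40000 − 0.00349·(2.40000 − 2.52000) / (0.00349 − (-0.36518)) = 2.40000 − (-0.00042)/(0.36866) = 2.40113
h(2.40113) = 0.00012
u3 = 2.40113 − 0.00012·(2.40113 − 2.40000) / (0.00012 − 0.00349) = 2.40113 − (0.00000)/(-0.00337) = 2.40117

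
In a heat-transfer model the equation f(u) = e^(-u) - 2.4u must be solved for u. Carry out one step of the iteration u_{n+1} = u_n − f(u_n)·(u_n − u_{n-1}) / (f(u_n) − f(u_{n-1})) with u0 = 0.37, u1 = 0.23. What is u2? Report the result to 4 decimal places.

0.3072

f(0.37) = -0.197266, f(0.23) = 0.242534
u2 = 0.230000 − 0.242534·(0.230000 − 0.370000) / (0.242534 − (-0.197266)) = 0.230000 − (-0.033955)/(0.439799) = 0.307205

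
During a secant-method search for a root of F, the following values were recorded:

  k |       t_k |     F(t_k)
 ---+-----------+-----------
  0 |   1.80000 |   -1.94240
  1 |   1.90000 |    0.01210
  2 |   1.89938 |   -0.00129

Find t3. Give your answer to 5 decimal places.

1.89944

t3 = 1.89938 − (-0.00129)·(1.89938 − 1.90000) / (-0.00129 − 0.01210)
   = 1.89938 − (0.0000008)/(-0.0133900) = 1.8994397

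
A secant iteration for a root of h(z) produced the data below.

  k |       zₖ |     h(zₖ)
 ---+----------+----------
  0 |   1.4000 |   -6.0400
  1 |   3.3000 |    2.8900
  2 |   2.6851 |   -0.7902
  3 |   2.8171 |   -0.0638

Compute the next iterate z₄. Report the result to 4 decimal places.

z₄ = 2.8171 − (-0.0638)·(2.8171 − 2.6851) / (-0.0638 − (-0.7902))
   = 2.8171 − (-0.008422)/(0.726400) = 2.828694

2.8287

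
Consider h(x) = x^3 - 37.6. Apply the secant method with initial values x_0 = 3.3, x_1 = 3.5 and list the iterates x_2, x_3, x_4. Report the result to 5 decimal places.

3.34794, 3.35004, 3.35014

h(3.3) = -1.6630000, h(3.5) = 5.2750000
x_2 = 3.5000000 − 5.2750000·(3.5000000 − 3.3000000) / (5.2750000 − (-1.6630000)) = 3.5000000 − (1.0550000)/(6.9380000) = 3.3479389
h(3.3479389) = -0.0739748
x_3 = 3.3479389 − (-0.0739748)·(3.3479389 − 3.5000000) / (-0.0739748 − 5.2750000) = 3.3479389 − (0.0112487)/(-5.3489748) = 3.3500418
h(3.3500418) = -0.0032160
x_4 = 3.3500418 − (-0.0032160)·(3.3500418 − 3.3479389) / (-0.0032160 − (-0.0739748)) = 3.3500418 − (-0.0000068)/(0.0707588) = 3.3501374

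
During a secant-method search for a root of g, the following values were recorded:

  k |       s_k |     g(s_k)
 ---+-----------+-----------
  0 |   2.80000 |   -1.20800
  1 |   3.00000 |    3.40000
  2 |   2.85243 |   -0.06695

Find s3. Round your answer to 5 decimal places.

2.85528

s3 = 2.85243 − (-0.06695)·(2.85243 − 3.00000) / (-0.06695 − 3.40000)
   = 2.85243 − (0.0098798)/(-3.4669500) = 2.8552797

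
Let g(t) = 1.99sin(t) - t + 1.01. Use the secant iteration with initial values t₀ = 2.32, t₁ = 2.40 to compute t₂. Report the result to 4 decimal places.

2.3810

g(2.32) = 0.147141, g(2.40) = -0.045828
t₂ = 2.400000 − (-0.045828)·(2.400000 − 2.320000) / (-0.045828 − 0.147141) = 2.400000 − (-0.003666)/(-0.192969) = 2.381001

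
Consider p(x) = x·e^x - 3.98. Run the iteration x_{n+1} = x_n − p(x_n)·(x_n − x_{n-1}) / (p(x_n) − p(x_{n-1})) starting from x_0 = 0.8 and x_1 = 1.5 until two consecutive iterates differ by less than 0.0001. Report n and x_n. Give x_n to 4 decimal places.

n = 6, x_n = 1.1994

p(0.8) = -2.199567, p(1.5) = 2.742534
x_2 = 1.500000 − 2.742534·(0.700000)/(4.942101) = 1.111547;  |Δ| = 0.388453
p(1.111547) = -0.601946
x_3 = 1.111547 − (-0.601946)·(-0.388453)/(-3.344479) = 1.181462;  |Δ| = 0.069914
p(1.181462) = -0.129458
x_4 = 1.181462 − (-0.129458)·(0.069914)/(0.472488) = 1.200618;  |Δ| = 0.019156
p(1.200618) = 0.008654
x_5 = 1.200618 − 0.008654·(0.019156)/(0.138112) = 1.199417;  |Δ| = 0.001200
p(1.199417) = -0.000114
x_6 = 1.199417 − (-0.000114)·(-0.001200)/(-0.008767) = 1.199433;  |Δ| = 0.000016
|x_6 − x_5| = 0.000016 < 0.0001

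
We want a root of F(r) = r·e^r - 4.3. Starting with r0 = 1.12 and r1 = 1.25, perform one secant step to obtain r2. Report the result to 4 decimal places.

1.2412

F(1.12) = -0.867363, F(1.25) = 0.062929
r2 = 1.250000 − 0.062929·(1.250000 − 1.120000) / (0.062929 − (-0.867363)) = 1.250000 − (0.008181)/(0.930292) = 1.241206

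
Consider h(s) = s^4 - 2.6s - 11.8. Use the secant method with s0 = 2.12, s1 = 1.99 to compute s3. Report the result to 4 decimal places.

h(2.12) = 2.887631, h(1.99) = -1.291608
s2 = 1.990000 − (-1.291608)·(1.990000 − 2.120000) / (-1.291608 − 2.887631) = 1.990000 − (0.167909)/(-4.179239) = 2.030177
h(2.030177) = -0.090722
s3 = 2.030177 − (-0.090722)·(2.030177 − 1.990000) / (-0.090722 − (-1.291608)) = 2.030177 − (-0.003645)/(1.200886) = 2.033212

2.0332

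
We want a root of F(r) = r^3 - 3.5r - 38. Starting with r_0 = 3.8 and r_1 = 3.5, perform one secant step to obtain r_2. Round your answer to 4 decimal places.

3.7021

F(3.8) = 3.572000, F(3.5) = -7.375000
r_2 = 3.500000 − (-7.375000)·(3.500000 − 3.800000) / (-7.375000 − 3.572000) = 3.500000 − (2.212500)/(-10.947000) = 3.702110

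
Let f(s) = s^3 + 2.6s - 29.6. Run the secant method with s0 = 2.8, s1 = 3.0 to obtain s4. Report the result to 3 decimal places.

2.814

f(2.8) = -0.36800, f(3.0) = 5.20000
s2 = 3.00000 − 5.20000·(3.00000 − 2.80000) / (5.20000 − (-0.36800)) = 3.00000 − (1.04000)/(5.56800) = 2.81322
f(2.81322) = -0.02127
s3 = 2.81322 − (-0.02127)·(2.81322 − 3.00000) / (-0.02127 − 5.20000) = 2.81322 − (0.00397)/(-5.22127) = 2.81398
f(2.81398) = -0.00122
s4 = 2.81398 − (-0.00122)·(2.81398 − 2.81322) / (-0.00122 − (-0.02127)) = 2.81398 − (0.00000)/(0.02004) = 2.81403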